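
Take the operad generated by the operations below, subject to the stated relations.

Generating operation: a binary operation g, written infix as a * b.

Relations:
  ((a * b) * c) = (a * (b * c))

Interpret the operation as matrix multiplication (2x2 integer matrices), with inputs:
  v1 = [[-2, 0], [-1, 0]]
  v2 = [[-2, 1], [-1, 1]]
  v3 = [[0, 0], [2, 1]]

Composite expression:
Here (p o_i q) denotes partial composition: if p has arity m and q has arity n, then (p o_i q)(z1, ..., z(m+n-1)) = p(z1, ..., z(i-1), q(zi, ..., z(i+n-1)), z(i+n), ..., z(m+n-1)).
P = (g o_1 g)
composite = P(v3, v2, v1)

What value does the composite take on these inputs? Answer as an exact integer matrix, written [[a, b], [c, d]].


(v3 * v2) = [[0, 0], [-5, 3]]
((v3 * v2) * v1) = [[0, 0], [7, 0]]

[[0, 0], [7, 0]]


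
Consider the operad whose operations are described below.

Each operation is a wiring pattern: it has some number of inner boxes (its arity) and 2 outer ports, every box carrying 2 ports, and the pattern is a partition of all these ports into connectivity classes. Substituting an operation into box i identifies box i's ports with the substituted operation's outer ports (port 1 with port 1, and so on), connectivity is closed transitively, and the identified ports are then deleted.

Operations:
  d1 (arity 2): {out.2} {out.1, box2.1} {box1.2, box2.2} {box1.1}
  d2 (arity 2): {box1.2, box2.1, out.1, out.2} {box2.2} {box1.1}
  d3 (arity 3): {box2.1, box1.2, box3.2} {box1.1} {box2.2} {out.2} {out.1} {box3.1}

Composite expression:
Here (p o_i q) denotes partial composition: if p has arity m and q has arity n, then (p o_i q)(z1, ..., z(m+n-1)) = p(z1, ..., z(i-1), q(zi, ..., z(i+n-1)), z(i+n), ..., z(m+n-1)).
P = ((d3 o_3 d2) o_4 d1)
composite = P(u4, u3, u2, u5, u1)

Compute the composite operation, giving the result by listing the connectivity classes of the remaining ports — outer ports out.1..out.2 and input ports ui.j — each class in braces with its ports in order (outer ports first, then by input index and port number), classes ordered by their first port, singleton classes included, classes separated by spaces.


{out.1} {out.2} {u1.1, u2.2, u3.1, u4.2} {u1.2, u5.2} {u2.1} {u3.2} {u4.1} {u5.1}

Substituting into d3 glues patterns; closure does the rest.
through d1, on inputs (u5, u1): {out.1, u1.1} {out.2} {u1.2, u5.2} {u5.1} (out.j = stage outer ports)
through d2, on inputs (u2, u5, u1): {out.1, out.2, u1.1, u2.2} {u1.2, u5.2} {u2.1} {u5.1} (out.j = stage outer ports)
through d3, on inputs (u4, u3, u2, u5, u1): {out.1} {out.2} {u1.1, u2.2, u3.1, u4.2} {u1.2, u5.2} {u2.1} {u3.2} {u4.1} {u5.1} (out.j = stage outer ports)


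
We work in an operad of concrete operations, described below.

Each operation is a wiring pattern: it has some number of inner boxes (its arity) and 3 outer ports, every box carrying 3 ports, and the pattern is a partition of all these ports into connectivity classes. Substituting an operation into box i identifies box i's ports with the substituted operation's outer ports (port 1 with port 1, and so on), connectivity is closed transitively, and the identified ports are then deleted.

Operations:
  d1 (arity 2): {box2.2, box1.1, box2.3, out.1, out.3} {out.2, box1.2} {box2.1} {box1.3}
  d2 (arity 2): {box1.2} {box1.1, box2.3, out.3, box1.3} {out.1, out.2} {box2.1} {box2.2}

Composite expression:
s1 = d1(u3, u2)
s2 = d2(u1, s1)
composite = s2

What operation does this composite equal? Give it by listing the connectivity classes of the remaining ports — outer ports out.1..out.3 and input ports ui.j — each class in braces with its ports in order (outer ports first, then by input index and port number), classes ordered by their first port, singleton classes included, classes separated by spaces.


{out.1, out.2} {out.3, u1.1, u1.3, u2.2, u2.3, u3.1} {u1.2} {u2.1} {u3.2} {u3.3}

Treat the ports identified at d2 as solder joints: merge, then drop.
through d1, on inputs (u3, u2): {out.1, out.3, u2.2, u2.3, u3.1} {out.2, u3.2} {u2.1} {u3.3} (out.j = stage outer ports)
through d2, on inputs (u1, u3, u2): {out.1, out.2} {out.3, u1.1, u1.3, u2.2, u2.3, u3.1} {u1.2} {u2.1} {u3.2} {u3.3} (out.j = stage outer ports)


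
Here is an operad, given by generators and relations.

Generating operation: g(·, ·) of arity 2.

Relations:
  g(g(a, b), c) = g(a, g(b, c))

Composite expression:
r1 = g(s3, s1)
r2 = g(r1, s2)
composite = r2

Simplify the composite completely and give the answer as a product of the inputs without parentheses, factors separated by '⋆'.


s3 ⋆ s1 ⋆ s2

Key point: g is associative — brackets drop, the s-order remains.
g(s3, s1) collapses to s3 ⋆ s1
g(g(s3, s1), s2) collapses to s3 ⋆ s1 ⋆ s2


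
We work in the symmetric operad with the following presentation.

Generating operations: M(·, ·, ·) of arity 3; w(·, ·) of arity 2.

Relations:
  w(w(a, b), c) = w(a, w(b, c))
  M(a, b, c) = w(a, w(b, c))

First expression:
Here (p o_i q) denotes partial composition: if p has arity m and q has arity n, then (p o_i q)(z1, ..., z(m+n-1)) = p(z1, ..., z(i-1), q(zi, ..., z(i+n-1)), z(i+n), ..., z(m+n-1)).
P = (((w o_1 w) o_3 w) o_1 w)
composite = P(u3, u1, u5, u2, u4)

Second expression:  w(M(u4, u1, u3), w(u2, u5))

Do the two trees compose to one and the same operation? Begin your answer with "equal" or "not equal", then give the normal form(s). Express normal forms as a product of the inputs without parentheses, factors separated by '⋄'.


Reducing the first expression gives u3 ⋄ u1 ⋄ u5 ⋄ u2 ⋄ u4
Reducing the second expression gives u4 ⋄ u1 ⋄ u3 ⋄ u2 ⋄ u5
Different reductions; not equal.

not equal; the first gives u3 ⋄ u1 ⋄ u5 ⋄ u2 ⋄ u4 and the second u4 ⋄ u1 ⋄ u3 ⋄ u2 ⋄ u5


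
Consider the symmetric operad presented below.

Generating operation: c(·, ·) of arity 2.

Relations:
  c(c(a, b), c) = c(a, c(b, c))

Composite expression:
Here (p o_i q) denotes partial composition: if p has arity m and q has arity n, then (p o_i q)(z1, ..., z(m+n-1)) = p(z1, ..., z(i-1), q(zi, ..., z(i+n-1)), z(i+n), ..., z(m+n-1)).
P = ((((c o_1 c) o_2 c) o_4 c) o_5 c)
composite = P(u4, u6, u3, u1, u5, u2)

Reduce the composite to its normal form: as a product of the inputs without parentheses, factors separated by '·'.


All parenthesizations of c agree; list the u-inputs left to right.
c(u6, u3) reduces to u6 · u3
c(u4, c(u6, u3)) reduces to u4 · u6 · u3
c(u5, u2) reduces to u5 · u2
c(u1, c(u5, u2)) reduces to u1 · u5 · u2
c(c(u4, c(u6, u3)), c(u1, c(u5, u2))) reduces to u4 · u6 · u3 · u1 · u5 · u2

u4 · u6 · u3 · u1 · u5 · u2


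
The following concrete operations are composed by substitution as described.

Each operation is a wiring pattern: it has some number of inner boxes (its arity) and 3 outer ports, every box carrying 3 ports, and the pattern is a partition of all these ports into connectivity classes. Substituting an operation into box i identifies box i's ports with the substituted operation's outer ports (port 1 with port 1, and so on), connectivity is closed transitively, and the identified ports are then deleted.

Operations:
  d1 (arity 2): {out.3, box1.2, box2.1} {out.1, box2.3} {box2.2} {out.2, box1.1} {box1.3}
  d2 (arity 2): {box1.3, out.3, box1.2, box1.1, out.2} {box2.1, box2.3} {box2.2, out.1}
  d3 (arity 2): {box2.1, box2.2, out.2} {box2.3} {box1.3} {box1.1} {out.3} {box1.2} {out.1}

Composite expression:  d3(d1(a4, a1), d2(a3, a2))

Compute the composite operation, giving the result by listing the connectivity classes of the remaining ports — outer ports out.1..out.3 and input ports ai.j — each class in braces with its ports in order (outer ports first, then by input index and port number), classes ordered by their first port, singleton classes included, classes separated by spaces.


{out.1} {out.2, a2.2, a3.1, a3.2, a3.3} {out.3} {a1.1, a4.2} {a1.2} {a1.3} {a2.1, a2.3} {a4.1} {a4.3}

Reachability decides: close wires over d3-identified ports.
composing d1 on (a4, a1), with out.j its own outer ports: {out.1, a1.3} {out.2, a4.1} {out.3, a1.1, a4.2} {a1.2} {a4.3}
composing d2 on (a3, a2), with out.j its own outer ports: {out.1, a2.2} {out.2, out.3, a3.1, a3.2, a3.3} {a2.1, a2.3}
composing d3 on (a4, a1, a3, a2), with out.j its own outer ports: {out.1} {out.2, a2.2, a3.1, a3.2, a3.3} {out.3} {a1.1, a4.2} {a1.2} {a1.3} {a2.1, a2.3} {a4.1} {a4.3}


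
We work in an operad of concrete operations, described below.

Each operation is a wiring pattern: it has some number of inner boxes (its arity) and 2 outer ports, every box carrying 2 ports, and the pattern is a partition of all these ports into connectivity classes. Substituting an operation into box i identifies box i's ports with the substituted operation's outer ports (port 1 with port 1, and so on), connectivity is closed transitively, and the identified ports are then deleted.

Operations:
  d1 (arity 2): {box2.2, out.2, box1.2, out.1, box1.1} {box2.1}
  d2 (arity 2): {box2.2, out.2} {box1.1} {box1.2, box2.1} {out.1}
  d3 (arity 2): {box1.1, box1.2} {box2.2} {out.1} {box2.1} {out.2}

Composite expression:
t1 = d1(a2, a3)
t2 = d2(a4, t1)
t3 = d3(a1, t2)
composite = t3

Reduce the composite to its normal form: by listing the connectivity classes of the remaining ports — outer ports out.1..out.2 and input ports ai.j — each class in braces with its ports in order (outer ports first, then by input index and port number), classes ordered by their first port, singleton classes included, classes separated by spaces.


{out.1} {out.2} {a1.1, a1.2} {a2.1, a2.2, a3.2, a4.2} {a3.1} {a4.1}

Connectivity passes through glued d3-boundaries; trace each wire chain.
the subtree at d1 composes to {out.1, out.2, a2.1, a2.2, a3.2} {a3.1} on (a2, a3); out.j = own outer ports
the subtree at d2 composes to {out.1} {out.2, a2.1, a2.2, a3.2, a4.2} {a3.1} {a4.1} on (a4, a2, a3); out.j = own outer ports
the subtree at d3 composes to {out.1} {out.2} {a1.1, a1.2} {a2.1, a2.2, a3.2, a4.2} {a3.1} {a4.1} on (a1, a4, a2, a3); out.j = own outer ports


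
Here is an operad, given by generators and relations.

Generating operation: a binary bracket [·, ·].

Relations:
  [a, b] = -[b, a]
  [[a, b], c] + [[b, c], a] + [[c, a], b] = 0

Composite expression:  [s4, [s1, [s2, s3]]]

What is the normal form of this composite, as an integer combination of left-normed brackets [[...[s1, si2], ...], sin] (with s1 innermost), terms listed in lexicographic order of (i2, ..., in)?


-[[[s1, s2], s3], s4] + [[[s1, s3], s2], s4]

Antisymmetry and Jacobi reduce to s1-anchored left-normed brackets.
Composite bracket: [s4, [s1, [s2, s3]]]
Under [a, b] = ab - ba we get 8 signed associative words (2^3 = 8).
Keep just the words that open with s1:
  the word s1s2s3s4 carries sign -1 and contributes -[[[s1, s2], s3], s4]
  the word s1s3s2s4 carries sign +1 and contributes +[[[s1, s3], s2], s4]


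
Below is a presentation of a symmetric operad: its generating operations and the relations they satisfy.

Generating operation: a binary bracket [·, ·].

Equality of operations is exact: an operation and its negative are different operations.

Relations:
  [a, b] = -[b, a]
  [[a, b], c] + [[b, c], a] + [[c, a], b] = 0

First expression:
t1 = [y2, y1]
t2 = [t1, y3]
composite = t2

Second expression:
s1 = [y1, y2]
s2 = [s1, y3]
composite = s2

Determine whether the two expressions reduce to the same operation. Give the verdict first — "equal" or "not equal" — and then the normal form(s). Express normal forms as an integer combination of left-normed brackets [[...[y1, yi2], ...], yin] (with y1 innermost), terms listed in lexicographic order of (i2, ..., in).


not equal; first: -[[y1, y2], y3]; second: [[y1, y2], y3]

Reducing the first expression gives -[[y1, y2], y3]
Reducing the second expression gives [[y1, y2], y3]
They disagree, so not equal.


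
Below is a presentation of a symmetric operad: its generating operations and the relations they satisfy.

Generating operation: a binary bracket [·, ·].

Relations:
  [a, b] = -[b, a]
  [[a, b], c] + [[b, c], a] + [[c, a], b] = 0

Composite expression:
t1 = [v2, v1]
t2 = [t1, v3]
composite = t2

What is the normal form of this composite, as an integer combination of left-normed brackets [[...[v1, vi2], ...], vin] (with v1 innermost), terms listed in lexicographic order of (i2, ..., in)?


-[[v1, v2], v3]


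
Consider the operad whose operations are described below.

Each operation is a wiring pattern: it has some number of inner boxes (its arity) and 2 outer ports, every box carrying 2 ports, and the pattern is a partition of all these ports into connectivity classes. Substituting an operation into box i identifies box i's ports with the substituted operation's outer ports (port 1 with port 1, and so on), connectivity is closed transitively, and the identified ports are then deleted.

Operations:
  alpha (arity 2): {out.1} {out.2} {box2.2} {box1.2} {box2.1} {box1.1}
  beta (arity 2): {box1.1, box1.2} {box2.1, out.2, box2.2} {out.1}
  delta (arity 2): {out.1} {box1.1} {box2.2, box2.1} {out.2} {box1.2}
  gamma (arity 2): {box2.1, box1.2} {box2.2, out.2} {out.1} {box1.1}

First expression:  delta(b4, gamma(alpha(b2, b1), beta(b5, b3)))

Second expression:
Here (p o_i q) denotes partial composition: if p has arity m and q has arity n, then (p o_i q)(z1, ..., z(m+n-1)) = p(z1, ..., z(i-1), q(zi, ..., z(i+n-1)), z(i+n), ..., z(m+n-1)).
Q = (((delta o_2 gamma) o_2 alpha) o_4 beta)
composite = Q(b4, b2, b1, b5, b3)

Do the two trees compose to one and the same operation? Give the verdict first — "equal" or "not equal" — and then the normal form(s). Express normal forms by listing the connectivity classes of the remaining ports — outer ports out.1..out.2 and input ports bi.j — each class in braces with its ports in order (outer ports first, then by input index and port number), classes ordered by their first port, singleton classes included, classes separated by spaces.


The first expression, normalized: {out.1} {out.2} {b1.1} {b1.2} {b2.1} {b2.2} {b3.1, b3.2} {b4.1} {b4.2} {b5.1, b5.2}
The second expression, normalized: {out.1} {out.2} {b1.1} {b1.2} {b2.1} {b2.2} {b3.1, b3.2} {b4.1} {b4.2} {b5.1, b5.2}
The normal forms match — equal.

equal; the common form is {out.1} {out.2} {b1.1} {b1.2} {b2.1} {b2.2} {b3.1, b3.2} {b4.1} {b4.2} {b5.1, b5.2}


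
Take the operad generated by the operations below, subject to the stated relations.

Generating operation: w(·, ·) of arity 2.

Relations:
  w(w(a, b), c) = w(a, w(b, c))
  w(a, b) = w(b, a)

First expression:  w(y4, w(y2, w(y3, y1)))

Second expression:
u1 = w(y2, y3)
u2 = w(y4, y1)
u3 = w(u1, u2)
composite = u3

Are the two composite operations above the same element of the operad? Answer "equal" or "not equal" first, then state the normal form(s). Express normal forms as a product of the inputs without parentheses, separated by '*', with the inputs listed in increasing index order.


equal; both compose to y1 * y2 * y3 * y4

In normal form, the first expression is y1 * y2 * y3 * y4
In normal form, the second expression is y1 * y2 * y3 * y4
Both agree, so they are equal.


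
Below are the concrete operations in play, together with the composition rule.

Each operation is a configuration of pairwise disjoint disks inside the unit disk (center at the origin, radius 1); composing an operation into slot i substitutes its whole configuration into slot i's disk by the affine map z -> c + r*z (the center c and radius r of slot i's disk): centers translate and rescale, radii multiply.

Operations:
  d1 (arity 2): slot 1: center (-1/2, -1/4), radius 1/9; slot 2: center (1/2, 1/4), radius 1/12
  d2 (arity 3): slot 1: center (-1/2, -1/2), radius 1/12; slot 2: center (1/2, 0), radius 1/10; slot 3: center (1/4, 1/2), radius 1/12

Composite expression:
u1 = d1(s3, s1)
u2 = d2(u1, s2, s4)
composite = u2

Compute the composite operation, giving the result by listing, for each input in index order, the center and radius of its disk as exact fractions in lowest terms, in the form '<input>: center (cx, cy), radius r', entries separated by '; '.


s1: center (-11/24, -23/48), radius 1/144; s2: center (1/2, 0), radius 1/10; s3: center (-13/24, -25/48), radius 1/108; s4: center (1/4, 1/2), radius 1/12


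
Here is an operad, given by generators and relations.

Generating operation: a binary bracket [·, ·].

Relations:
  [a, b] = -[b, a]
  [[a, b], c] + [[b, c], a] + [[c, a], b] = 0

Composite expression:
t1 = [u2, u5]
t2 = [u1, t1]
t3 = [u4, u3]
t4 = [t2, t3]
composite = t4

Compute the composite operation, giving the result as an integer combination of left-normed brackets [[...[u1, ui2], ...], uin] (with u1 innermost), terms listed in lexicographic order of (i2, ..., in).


-[[[[u1, u2], u5], u3], u4] + [[[[u1, u2], u5], u4], u3] + [[[[u1, u5], u2], u3], u4] - [[[[u1, u5], u2], u4], u3]

Skip Jacobi rewriting: expand, keep u1-initial words, read off terms.
Composite bracket: [[u1, [u2, u5]], [u4, u3]]
Expanding via [a, b] = ab - ba: 16 signed words (2^4 = 16).
Collect the words opening with u1:
  u1u2u5u3u4 (sign -1) contributes -[[[[u1, u2], u5], u3], u4]
  u1u2u5u4u3 (sign +1) contributes +[[[[u1, u2], u5], u4], u3]
  u1u5u2u3u4 (sign +1) contributes +[[[[u1, u5], u2], u3], u4]
  u1u5u2u4u3 (sign -1) contributes -[[[[u1, u5], u2], u4], u3]


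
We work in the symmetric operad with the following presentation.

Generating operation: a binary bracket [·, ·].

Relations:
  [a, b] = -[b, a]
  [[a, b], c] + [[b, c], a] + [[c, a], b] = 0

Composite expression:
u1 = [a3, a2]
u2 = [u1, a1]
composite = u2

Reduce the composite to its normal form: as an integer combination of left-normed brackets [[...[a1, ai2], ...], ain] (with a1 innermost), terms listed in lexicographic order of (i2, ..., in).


A multilinear Lie element is pinned by a1-initial words (a1 innermost).
Composite bracket: [[a3, a2], a1]
Under [a, b] = ab - ba we get 4 signed associative words (2^2 = 4).
Only words starting with a1 matter:
  a1a2a3 (sign +1) contributes +[[a1, a2], a3]
  a1a3a2 (sign -1) contributes -[[a1, a3], a2]

[[a1, a2], a3] - [[a1, a3], a2]


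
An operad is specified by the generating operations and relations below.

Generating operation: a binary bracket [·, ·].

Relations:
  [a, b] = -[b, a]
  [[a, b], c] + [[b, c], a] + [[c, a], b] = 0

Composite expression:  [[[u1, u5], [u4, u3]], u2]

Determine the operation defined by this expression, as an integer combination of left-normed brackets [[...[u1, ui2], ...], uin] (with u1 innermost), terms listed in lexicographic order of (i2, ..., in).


-[[[[u1, u5], u3], u4], u2] + [[[[u1, u5], u4], u3], u2]

Skip Jacobi rewriting: expand, keep u1-initial words, read off terms.
Composite bracket: [[[u1, u5], [u4, u3]], u2]
Applying ab - ba throughout gives 16 signed words (2^4 = 16).
Words beginning with u1 determine it all:
  sign of u1u5u3u4u2 is -1, so it contributes -[[[[u1, u5], u3], u4], u2]
  sign of u1u5u4u3u2 is +1, so it contributes +[[[[u1, u5], u4], u3], u2]


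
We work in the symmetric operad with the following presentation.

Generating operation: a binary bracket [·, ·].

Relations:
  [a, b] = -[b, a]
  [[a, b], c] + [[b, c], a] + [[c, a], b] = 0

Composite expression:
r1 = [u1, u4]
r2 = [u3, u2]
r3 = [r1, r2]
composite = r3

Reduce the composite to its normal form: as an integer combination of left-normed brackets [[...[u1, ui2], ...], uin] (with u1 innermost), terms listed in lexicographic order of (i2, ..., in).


-[[[u1, u4], u2], u3] + [[[u1, u4], u3], u2]

Antisymmetry and Jacobi reduce to u1-anchored left-normed brackets.
Composite bracket: [[u1, u4], [u3, u2]]
Expanding via [a, b] = ab - ba: 8 signed words (2^3 = 8).
Coefficients come from the u1-initial words:
  the word u1u4u2u3 carries sign -1 and contributes -[[[u1, u4], u2], u3]
  the word u1u4u3u2 carries sign +1 and contributes +[[[u1, u4], u3], u2]


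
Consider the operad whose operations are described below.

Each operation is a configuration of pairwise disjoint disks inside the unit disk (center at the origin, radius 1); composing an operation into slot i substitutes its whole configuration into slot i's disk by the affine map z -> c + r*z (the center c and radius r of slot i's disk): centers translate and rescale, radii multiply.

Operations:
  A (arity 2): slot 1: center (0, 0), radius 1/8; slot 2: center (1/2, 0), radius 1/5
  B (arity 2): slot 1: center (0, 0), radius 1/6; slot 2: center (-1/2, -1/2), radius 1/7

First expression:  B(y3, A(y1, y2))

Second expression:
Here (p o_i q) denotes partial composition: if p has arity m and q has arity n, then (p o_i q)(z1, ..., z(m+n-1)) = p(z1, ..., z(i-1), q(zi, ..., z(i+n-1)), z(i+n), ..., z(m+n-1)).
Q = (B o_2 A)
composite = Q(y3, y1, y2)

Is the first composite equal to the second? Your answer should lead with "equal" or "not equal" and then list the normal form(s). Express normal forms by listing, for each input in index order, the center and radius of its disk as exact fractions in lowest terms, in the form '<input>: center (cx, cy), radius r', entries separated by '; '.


equal: each reduces to y1: center (-1/2, -1/2), radius 1/56; y2: center (-3/7, -1/2), radius 1/35; y3: center (0, 0), radius 1/6

The first expression, normalized: y1: center (-1/2, -1/2), radius 1/56; y2: center (-3/7, -1/2), radius 1/35; y3: center (0, 0), radius 1/6
The second expression, normalized: y1: center (-1/2, -1/2), radius 1/56; y2: center (-3/7, -1/2), radius 1/35; y3: center (0, 0), radius 1/6
One common form — equal.


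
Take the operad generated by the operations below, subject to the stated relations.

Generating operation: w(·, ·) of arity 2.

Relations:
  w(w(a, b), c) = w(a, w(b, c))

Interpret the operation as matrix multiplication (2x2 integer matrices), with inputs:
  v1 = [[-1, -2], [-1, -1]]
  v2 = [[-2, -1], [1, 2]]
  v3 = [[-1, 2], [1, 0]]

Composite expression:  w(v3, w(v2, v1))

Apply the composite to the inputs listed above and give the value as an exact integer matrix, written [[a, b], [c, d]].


[[-9, -13], [3, 5]]

w(v2, v1) = [[3, 5], [-3, -4]]
w(v3, w(v2, v1)) = [[-9, -13], [3, 5]]


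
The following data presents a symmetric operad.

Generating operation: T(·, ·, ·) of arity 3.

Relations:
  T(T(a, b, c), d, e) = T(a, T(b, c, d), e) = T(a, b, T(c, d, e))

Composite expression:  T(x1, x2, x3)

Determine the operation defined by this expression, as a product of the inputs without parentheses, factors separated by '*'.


x1 * x2 * x3

Every regrouping of T is equal, so read the x-inputs in written order.
T(x1, x2, x3) reduces to x1 * x2 * x3


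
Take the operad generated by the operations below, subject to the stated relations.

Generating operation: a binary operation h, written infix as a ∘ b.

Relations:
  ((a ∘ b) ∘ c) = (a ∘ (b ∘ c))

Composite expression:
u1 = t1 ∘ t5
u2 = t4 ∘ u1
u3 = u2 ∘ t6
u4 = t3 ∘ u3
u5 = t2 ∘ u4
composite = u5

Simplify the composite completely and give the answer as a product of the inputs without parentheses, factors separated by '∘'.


t2 ∘ t3 ∘ t4 ∘ t1 ∘ t5 ∘ t6

The h-tree's shape is irrelevant; the t-reading-order decides.
(t1 ∘ t5) unparenthesizes to t1 ∘ t5
(t4 ∘ (t1 ∘ t5)) unparenthesizes to t4 ∘ t1 ∘ t5
((t4 ∘ (t1 ∘ t5)) ∘ t6) unparenthesizes to t4 ∘ t1 ∘ t5 ∘ t6
(t3 ∘ ((t4 ∘ (t1 ∘ t5)) ∘ t6)) unparenthesizes to t3 ∘ t4 ∘ t1 ∘ t5 ∘ t6
(t2 ∘ (t3 ∘ ((t4 ∘ (t1 ∘ t5)) ∘ t6))) unparenthesizes to t2 ∘ t3 ∘ t4 ∘ t1 ∘ t5 ∘ t6


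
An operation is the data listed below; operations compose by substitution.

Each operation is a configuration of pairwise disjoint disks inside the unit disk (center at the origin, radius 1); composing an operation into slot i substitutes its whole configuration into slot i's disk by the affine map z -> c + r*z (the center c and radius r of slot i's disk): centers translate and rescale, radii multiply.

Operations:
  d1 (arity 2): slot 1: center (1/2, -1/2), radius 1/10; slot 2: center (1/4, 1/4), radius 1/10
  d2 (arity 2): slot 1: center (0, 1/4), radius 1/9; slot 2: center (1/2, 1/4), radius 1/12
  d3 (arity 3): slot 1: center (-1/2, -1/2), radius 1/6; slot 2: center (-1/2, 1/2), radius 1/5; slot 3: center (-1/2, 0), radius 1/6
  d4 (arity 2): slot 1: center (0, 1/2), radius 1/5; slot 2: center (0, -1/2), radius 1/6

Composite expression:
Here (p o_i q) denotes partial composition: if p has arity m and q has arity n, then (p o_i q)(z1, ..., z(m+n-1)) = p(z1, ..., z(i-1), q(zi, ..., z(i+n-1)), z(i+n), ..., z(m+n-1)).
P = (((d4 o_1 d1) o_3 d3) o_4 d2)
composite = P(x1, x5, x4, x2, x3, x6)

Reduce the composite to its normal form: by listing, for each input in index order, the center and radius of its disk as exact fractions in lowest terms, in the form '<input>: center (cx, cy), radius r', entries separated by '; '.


x1: center (1/10, 2/5), radius 1/50; x2: center (-1/12, -49/120), radius 1/270; x3: center (-1/15, -49/120), radius 1/360; x4: center (-1/12, -7/12), radius 1/36; x5: center (1/20, 11/20), radius 1/50; x6: center (-1/12, -1/2), radius 1/36

Below d4, radii multiply path by path; the x-disk centers shift.
for x1, the 2-step affine chain lands on center (1/10, 2/5), radius 1/50
for x5, the 2-step affine chain lands on center (1/20, 11/20), radius 1/50
for x4, the 2-step affine chain lands on center (-1/12, -7/12), radius 1/36
for x2, the 3-step affine chain lands on center (-1/12, -49/120), radius 1/270
for x3, the 3-step affine chain lands on center (-1/15, -49/120), radius 1/360
for x6, the 2-step affine chain lands on center (-1/12, -1/2), radius 1/36


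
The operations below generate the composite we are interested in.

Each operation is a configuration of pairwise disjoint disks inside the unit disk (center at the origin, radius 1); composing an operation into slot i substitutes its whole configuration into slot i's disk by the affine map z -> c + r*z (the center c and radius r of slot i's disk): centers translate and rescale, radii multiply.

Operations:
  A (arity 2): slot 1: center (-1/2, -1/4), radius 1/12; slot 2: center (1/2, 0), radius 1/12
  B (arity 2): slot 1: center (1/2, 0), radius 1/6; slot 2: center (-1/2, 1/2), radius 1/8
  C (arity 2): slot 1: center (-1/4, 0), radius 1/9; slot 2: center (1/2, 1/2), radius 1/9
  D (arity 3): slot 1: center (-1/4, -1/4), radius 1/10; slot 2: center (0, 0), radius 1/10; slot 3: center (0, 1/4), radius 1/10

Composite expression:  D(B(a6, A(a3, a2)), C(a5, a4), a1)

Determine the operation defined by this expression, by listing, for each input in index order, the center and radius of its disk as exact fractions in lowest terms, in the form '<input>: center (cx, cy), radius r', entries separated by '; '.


a1: center (0, 1/4), radius 1/10; a2: center (-47/160, -1/5), radius 1/960; a3: center (-49/160, -13/64), radius 1/960; a4: center (1/20, 1/20), radius 1/90; a5: center (-1/40, 0), radius 1/90; a6: center (-1/5, -1/4), radius 1/60

Only the slot chain above each a matters under D; compose those maps.
a6 passes through 2 substitutions, ending at center (-1/5, -1/4), radius 1/60
a3 passes through 3 substitutions, ending at center (-49/160, -13/64), radius 1/960
a2 passes through 3 substitutions, ending at center (-47/160, -1/5), radius 1/960
a5 passes through 2 substitutions, ending at center (-1/40, 0), radius 1/90
a4 passes through 2 substitutions, ending at center (1/20, 1/20), radius 1/90
a1 passes through 1 substitution, ending at center (0, 1/4), radius 1/10


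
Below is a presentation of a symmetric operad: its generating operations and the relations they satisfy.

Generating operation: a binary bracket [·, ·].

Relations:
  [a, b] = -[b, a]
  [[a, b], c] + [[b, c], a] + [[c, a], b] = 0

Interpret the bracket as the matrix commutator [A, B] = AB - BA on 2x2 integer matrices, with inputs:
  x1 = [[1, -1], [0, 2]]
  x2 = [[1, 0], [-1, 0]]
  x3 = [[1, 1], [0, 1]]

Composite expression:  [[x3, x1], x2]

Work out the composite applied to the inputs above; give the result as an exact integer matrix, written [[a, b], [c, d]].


[[-1, -1], [0, 1]]

[x3, x1] = [[0, 1], [0, 0]]
[[x3, x1], x2] = [[-1, -1], [0, 1]]


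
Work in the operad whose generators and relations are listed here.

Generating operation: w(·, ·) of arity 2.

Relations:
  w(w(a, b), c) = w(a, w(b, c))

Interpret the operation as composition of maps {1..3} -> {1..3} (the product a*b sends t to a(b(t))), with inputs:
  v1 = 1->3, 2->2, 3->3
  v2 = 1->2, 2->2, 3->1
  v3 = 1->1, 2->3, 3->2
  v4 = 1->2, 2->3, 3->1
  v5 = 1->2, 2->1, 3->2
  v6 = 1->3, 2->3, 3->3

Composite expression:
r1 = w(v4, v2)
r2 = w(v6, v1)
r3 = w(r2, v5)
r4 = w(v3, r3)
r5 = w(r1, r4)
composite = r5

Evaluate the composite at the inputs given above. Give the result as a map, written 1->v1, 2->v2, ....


w(v4, v2) = 1->3, 2->3, 3->2
w(v6, v1) = 1->3, 2->3, 3->3
w(w(v6, v1), v5) = 1->3, 2->3, 3->3
w(v3, w(w(v6, v1), v5)) = 1->2, 2->2, 3->2
w(w(v4, v2), w(v3, w(w(v6, v1), v5))) = 1->3, 2->3, 3->3

1->3, 2->3, 3->3


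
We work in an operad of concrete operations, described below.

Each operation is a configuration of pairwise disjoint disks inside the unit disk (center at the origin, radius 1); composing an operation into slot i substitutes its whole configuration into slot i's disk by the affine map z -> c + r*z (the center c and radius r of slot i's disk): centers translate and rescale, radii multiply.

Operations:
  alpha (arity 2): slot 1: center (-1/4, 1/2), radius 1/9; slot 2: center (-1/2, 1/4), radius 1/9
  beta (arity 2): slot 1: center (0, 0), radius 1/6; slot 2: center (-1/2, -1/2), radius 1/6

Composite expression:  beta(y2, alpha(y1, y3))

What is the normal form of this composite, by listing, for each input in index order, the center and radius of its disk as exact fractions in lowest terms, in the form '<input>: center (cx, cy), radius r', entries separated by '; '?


Each y-disk chains the slot maps above it in beta; radii multiply.
input y2: applying the 1 nested substitution gives center (0, 0), radius 1/6
input y1: applying the 2 nested substitutions gives center (-13/24, -5/12), radius 1/54
input y3: applying the 2 nested substitutions gives center (-7/12, -11/24), radius 1/54

y1: center (-13/24, -5/12), radius 1/54; y2: center (0, 0), radius 1/6; y3: center (-7/12, -11/24), radius 1/54


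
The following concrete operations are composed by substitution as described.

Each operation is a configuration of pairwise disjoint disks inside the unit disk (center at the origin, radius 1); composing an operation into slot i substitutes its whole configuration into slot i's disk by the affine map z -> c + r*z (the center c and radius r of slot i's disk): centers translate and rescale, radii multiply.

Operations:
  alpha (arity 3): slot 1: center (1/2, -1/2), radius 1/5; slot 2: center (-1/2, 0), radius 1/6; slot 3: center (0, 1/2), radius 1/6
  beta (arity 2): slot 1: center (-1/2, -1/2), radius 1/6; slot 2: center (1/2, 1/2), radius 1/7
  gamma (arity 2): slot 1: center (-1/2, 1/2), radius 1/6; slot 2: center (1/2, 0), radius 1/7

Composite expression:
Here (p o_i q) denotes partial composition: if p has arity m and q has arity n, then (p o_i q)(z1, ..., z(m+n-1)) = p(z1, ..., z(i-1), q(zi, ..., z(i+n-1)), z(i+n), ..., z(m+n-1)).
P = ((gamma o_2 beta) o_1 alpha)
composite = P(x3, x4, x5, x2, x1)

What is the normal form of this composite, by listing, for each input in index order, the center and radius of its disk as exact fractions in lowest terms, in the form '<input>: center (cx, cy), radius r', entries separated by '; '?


x1: center (4/7, 1/14), radius 1/49; x2: center (3/7, -1/14), radius 1/42; x3: center (-5/12, 5/12), radius 1/30; x4: center (-7/12, 1/2), radius 1/36; x5: center (-1/2, 7/12), radius 1/36

Affine substitution under gamma: radii multiply and x-centers shift.
input x3: composing its 2 substitution steps yields center (-5/12, 5/12), radius 1/30
input x4: composing its 2 substitution steps yields center (-7/12, 1/2), radius 1/36
input x5: composing its 2 substitution steps yields center (-1/2, 7/12), radius 1/36
input x2: composing its 2 substitution steps yields center (3/7, -1/14), radius 1/42
input x1: composing its 2 substitution steps yields center (4/7, 1/14), radius 1/49


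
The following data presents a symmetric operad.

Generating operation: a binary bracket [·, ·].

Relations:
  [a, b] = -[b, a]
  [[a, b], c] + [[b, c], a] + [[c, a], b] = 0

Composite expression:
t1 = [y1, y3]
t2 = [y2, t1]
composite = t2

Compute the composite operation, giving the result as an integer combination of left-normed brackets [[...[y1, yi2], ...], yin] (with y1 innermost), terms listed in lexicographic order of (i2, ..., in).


Left-normed coefficients sit on the y1-initial expansion words.
Composite bracket: [y2, [y1, y3]]
Full expansion: 4 signed words from ab - ba (2^2 = 4).
Collect the words opening with y1:
  y1y3y2 (sign -1) contributes -[[y1, y3], y2]

-[[y1, y3], y2]


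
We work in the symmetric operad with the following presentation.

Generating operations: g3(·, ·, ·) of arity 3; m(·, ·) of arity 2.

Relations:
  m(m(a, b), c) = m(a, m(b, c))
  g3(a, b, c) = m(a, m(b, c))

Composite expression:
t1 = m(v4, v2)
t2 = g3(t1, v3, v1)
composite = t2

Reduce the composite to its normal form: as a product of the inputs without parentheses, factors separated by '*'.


v4 * v2 * v3 * v1

Under associativity of g3, the answer is the v's in reading order.
m(v4, v2) collapses to v4 * v2
g3(m(v4, v2), v3, v1) collapses to v4 * v2 * v3 * v1


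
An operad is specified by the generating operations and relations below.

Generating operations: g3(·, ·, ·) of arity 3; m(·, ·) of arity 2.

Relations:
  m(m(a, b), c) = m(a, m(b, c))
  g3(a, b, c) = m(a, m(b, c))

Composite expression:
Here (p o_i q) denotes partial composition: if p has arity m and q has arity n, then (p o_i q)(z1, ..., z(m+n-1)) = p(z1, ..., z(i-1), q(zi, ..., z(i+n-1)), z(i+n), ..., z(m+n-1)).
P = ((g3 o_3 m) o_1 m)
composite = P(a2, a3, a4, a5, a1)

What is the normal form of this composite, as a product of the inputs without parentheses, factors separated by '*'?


Every regrouping of g3 is equal, so read the a-inputs in written order.
m(a2, a3) reduces to a2 * a3
m(a5, a1) reduces to a5 * a1
g3(m(a2, a3), a4, m(a5, a1)) reduces to a2 * a3 * a4 * a5 * a1

a2 * a3 * a4 * a5 * a1


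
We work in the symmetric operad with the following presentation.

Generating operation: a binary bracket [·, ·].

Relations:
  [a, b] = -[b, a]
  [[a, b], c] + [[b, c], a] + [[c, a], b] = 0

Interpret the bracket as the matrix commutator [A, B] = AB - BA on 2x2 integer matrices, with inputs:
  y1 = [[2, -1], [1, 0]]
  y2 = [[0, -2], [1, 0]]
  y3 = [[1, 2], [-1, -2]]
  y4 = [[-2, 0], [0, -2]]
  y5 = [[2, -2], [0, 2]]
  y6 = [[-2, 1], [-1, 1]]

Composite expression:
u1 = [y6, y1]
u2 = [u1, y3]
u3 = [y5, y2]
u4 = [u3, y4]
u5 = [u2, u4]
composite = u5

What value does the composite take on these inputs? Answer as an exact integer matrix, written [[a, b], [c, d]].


[y6, y1] = [[0, 1], [1, 0]]
[[y6, y1], y3] = [[-3, -3], [3, 3]]
[y5, y2] = [[-2, 0], [0, 2]]
[[y5, y2], y4] = [[0, 0], [0, 0]]
[[[y6, y1], y3], [[y5, y2], y4]] = [[0, 0], [0, 0]]

[[0, 0], [0, 0]]


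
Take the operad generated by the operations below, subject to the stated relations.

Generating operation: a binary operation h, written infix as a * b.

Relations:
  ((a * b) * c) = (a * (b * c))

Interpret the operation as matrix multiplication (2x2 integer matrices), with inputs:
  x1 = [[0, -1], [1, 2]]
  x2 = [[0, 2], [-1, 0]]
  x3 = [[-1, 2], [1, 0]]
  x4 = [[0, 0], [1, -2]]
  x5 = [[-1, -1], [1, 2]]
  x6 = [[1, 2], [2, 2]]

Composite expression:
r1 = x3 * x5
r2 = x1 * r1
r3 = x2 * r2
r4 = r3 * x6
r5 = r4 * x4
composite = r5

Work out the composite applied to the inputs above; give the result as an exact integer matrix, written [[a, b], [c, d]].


[[16, -32], [-4, 8]]

(x3 * x5) = [[3, 5], [-1, -1]]
(x1 * (x3 * x5)) = [[1, 1], [1, 3]]
(x2 * (x1 * (x3 * x5))) = [[2, 6], [-1, -1]]
((x2 * (x1 * (x3 * x5))) * x6) = [[14, 16], [-3, -4]]
(((x2 * (x1 * (x3 * x5))) * x6) * x4) = [[16, -32], [-4, 8]]


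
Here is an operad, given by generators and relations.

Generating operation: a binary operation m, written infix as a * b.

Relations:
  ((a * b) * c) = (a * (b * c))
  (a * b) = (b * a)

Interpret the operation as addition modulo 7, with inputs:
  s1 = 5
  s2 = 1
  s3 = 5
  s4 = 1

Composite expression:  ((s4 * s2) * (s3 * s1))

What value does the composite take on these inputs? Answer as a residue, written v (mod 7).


5 (mod 7)

(s4 * s2) = 2
(s3 * s1) = 3
((s4 * s2) * (s3 * s1)) = 5


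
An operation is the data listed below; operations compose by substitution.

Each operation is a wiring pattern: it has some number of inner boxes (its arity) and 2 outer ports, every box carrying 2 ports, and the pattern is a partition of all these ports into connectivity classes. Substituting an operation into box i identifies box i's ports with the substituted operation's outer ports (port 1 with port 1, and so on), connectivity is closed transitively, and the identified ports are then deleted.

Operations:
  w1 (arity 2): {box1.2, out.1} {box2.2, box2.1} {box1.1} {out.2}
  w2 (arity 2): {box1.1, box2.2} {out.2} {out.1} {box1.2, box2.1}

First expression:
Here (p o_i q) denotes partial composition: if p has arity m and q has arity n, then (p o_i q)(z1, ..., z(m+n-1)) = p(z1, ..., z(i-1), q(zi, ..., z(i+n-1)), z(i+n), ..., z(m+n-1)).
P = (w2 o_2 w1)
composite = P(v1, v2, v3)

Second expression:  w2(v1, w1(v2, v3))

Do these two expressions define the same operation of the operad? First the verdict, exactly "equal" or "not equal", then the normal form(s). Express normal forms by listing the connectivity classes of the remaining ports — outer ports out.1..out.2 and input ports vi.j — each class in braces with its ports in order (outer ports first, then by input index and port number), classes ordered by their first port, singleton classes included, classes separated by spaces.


equal — both sides give {out.1} {out.2} {v1.1} {v1.2, v2.2} {v2.1} {v3.1, v3.2}

The first composite normalizes to {out.1} {out.2} {v1.1} {v1.2, v2.2} {v2.1} {v3.1, v3.2}
The second composite normalizes to {out.1} {out.2} {v1.1} {v1.2, v2.2} {v2.1} {v3.1, v3.2}
One common form — equal.


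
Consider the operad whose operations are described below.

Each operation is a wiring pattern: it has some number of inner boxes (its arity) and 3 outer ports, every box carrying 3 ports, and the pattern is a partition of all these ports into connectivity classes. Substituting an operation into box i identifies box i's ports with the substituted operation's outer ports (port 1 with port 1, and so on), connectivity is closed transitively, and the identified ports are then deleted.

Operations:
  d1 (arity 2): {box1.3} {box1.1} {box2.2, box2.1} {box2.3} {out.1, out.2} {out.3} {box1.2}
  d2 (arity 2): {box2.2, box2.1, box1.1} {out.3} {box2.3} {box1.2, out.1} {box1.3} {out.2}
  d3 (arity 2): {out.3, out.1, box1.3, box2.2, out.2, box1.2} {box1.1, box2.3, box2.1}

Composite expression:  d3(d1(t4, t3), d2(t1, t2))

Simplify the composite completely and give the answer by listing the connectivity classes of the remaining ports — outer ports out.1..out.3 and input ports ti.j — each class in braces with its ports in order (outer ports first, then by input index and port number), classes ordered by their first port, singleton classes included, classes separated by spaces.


{out.1, out.2, out.3, t1.2} {t1.1, t2.1, t2.2} {t1.3} {t2.3} {t3.1, t3.2} {t3.3} {t4.1} {t4.2} {t4.3}

Treat the ports identified at d3 as solder joints: merge, then drop.
the subtree at d1 composes to {out.1, out.2} {out.3} {t3.1, t3.2} {t3.3} {t4.1} {t4.2} {t4.3} on (t4, t3); out.j = own outer ports
the subtree at d2 composes to {out.1, t1.2} {out.2} {out.3} {t1.1, t2.1, t2.2} {t1.3} {t2.3} on (t1, t2); out.j = own outer ports
the subtree at d3 composes to {out.1, out.2, out.3, t1.2} {t1.1, t2.1, t2.2} {t1.3} {t2.3} {t3.1, t3.2} {t3.3} {t4.1} {t4.2} {t4.3} on (t4, t3, t1, t2); out.j = own outer ports


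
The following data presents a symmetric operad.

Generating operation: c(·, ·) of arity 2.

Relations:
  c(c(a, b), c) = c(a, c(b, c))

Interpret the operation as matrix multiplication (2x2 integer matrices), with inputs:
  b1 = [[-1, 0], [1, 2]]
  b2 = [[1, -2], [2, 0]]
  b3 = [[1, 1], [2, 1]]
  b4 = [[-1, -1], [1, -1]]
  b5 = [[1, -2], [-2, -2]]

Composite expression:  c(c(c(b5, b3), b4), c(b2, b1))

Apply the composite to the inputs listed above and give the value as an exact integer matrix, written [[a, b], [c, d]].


[[-14, -8], [-26, -8]]

c(b5, b3) = [[-3, -1], [-6, -4]]
c(c(b5, b3), b4) = [[2, 4], [2, 10]]
c(b2, b1) = [[-3, -4], [-2, 0]]
c(c(c(b5, b3), b4), c(b2, b1)) = [[-14, -8], [-26, -8]]
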